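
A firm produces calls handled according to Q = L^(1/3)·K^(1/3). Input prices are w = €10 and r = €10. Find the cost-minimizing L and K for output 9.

L* = 27, K* = 27

Cost minimization requires the marginal rate of technical substitution to equal the input-price ratio: MP_L/MP_K = w/r.
Here MP_L/MP_K = (1/3)·(K/L)/(1/3) = (K/L). Setting this equal to 10/10 = 1 gives K = L.
Substituting into Q = 9: L^(1/3)·(L)^(1/3) = 9.
Solving, L = 27 and K = 27.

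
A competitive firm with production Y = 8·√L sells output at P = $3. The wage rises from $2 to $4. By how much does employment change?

From P·MP_L = w with MP_L = 4·L^(-1/2), the labor demand is L(w) = (12/w)^(2).
At w = 2: L = 36. At w = 4: L = 9.
ΔL = 9 − 36 = -27.

ΔL = -27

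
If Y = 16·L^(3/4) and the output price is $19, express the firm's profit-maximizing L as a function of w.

MP_L = (3/4)·16·L^(-1/4) = 12·L^(-1/4).
Setting P·MP_L = w: 228·L^(-1/4) = w.
Solving for L: L^(-1/4) = w/228, so L = (228/w)^(4).

L(w) = (228/w)^(4)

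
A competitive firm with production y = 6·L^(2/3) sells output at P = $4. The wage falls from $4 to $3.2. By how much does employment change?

From P·MP_L = w with MP_L = 4·L^(-1/3), the labor demand is L(w) = (16/w)^(3).
At w = 4: L = 64. At w = 3.2: L = 125.
ΔL = 125 − 64 = 61.

ΔL = 61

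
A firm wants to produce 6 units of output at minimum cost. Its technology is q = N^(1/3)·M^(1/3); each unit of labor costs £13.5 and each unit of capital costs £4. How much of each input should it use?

N* = 8, M* = 27

Cost minimization requires the marginal rate of technical substitution to equal the input-price ratio: MP_N/MP_M = w/r.
Here MP_N/MP_M = (1/3)·(M/N)/(1/3) = (M/N). Setting this equal to 13.5/4 = 3.375 gives M = 3.375N.
Substituting into q = 6: N^(1/3)·(3.375N)^(1/3) = 6.
Solving, N = 8 and M = 27.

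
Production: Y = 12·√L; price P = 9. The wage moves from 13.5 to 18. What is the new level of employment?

From P·MP_L = w with MP_L = 6·L^(-1/2), the labor demand is L(w) = (54/w)^(2).
At w = 13.5: L = 16. At w = 18: L = 9.

L* = 9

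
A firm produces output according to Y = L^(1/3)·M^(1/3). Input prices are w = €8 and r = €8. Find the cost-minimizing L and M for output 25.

L* = 125, M* = 125

Cost minimization requires the marginal rate of technical substitution to equal the input-price ratio: MP_L/MP_M = w/r.
Here MP_L/MP_M = (1/3)·(M/L)/(1/3) = (M/L). Setting this equal to 8/8 = 1 gives M = L.
Substituting into Y = 25: L^(1/3)·(L)^(1/3) = 25.
Solving, L = 125 and M = 125.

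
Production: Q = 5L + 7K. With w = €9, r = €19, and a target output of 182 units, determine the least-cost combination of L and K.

L* = 36.4, K* = 0

The inputs are perfect substitutes, so the firm uses whichever has the lower cost per unit of output.
Cost per unit of output via L is w/5 = 1.8; via K it is r/7 = 19/7. L is cheaper.
Producing Q = 182 with L alone: L = 36.4, K = 0.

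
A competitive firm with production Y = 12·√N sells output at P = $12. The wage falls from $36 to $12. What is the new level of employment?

N* = 36

From P·MP_N = w with MP_N = 6·N^(-1/2), the labor demand is N(w) = (72/w)^(2).
At w = 36: N = 4. At w = 12: N = 36.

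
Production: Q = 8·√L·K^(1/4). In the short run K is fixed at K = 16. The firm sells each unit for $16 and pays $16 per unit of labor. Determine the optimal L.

With K = 16, MP_L = (1/2)·8·L^(-1/2)·16^(1/4) = 8·L^(-1/2).
Profit maximization for a price taker requires P·MP_L = w: 16·8·L^(-1/2) = 16.
So L^(-1/2) = 0.125, which gives L = 64.

L* = 64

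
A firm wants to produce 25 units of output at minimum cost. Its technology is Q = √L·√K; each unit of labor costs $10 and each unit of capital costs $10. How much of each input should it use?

L* = 25, K* = 25

Cost minimization requires the marginal rate of technical substitution to equal the input-price ratio: MP_L/MP_K = w/r.
Here MP_L/MP_K = (1/2)·(K/L)/(1/2) = (K/L). Setting this equal to 10/10 = 1 gives K = L.
Substituting into Q = 25: L^(1/2)·(L)^(1/2) = 25.
Solving, L = 25 and K = 25.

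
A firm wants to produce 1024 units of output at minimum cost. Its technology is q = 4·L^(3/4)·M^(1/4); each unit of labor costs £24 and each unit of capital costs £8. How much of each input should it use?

Cost minimization requires the marginal rate of technical substitution to equal the input-price ratio: MP_L/MP_M = w/r.
Here MP_L/MP_M = (3/4)·(M/L)/(1/4) = 3·(M/L). Setting this equal to 24/8 = 3 gives M = L.
Substituting into q = 1024: 4·L^(3/4)·(L)^(1/4) = 1024.
Solving, L = 256 and M = 256.

L* = 256, M* = 256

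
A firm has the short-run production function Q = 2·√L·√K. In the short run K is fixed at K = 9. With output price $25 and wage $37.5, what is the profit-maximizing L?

L* = 4

With K = 9, MP_L = (1/2)·2·L^(-1/2)·9^(1/2) = 3·L^(-1/2).
Profit maximization for a price taker requires P·MP_L = w: 25·3·L^(-1/2) = 37.5.
So L^(-1/2) = 0.5, which gives L = 4.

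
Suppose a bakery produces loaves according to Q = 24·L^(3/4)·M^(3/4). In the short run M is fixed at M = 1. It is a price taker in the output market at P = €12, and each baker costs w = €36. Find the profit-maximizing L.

L* = 1296

With M = 1, MP_L = (3/4)·24·L^(-1/4)·1^(3/4) = 18·L^(-1/4).
Profit maximization for a price taker requires P·MP_L = w: 12·18·L^(-1/4) = 36.
So L^(-1/4) = 1/6, which gives L = 1296.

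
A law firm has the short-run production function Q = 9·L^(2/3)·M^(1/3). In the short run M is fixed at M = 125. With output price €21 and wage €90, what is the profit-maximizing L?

L* = 343

With M = 125, MP_L = (2/3)·9·L^(-1/3)·125^(1/3) = 30·L^(-1/3).
Profit maximization for a price taker requires P·MP_L = w: 21·30·L^(-1/3) = 90.
So L^(-1/3) = 1/7, which gives L = 343.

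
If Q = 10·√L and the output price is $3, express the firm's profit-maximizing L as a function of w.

L(w) = 225/w²

MP_L = (1/2)·10·L^(-1/2) = 5·L^(-1/2).
Setting P·MP_L = w: 15·L^(-1/2) = w.
Solving for L: L^(-1/2) = w/15, so L = (15/w)^(2).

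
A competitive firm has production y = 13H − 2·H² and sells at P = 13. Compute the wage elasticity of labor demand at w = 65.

ε = -0.625

From P·MP_H = w with MP_H = 13 − 4H, labor demand is H(w) = (13 − w/13)/4.
dH/dw = −1/(52) = -1/52.
At w = 65, H = 2, so ε = (dH/dw)·(w/H) = (-1/52)·(65/2) = -0.625.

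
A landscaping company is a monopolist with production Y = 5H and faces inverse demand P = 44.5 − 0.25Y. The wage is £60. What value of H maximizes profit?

Marginal revenue from the inverse demand is MR = 44.5 − 0.5Y.
The marginal product is MP_H = 5.
A monopolist hires until marginal revenue product equals the wage: MR·MP_H = w.
(44.5 − 2.5H)·5 = 60, so H = 13.

H* = 13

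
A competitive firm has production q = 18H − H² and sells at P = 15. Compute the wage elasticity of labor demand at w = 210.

From P·MP_H = w with MP_H = 18 − 2H, labor demand is H(w) = (18 − w/15)/2.
dH/dw = −1/(30) = -1/30.
At w = 210, H = 2, so ε = (dH/dw)·(w/H) = (-1/30)·(210/2) = -3.5.

ε = -3.5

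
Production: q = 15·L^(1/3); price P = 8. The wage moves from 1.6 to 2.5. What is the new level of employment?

From P·MP_L = w with MP_L = 5·L^(-2/3), the labor demand is L(w) = (40/w)^(3/2).
At w = 1.6: L = 125. At w = 2.5: L = 64.

L* = 64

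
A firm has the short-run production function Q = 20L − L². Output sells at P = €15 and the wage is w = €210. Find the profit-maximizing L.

L* = 3

The marginal product of L is MP_L = 20 − 2L.
A price-taking firm hires until the value of the marginal product equals the wage: P·MP_L = w, so 15·(20 − 2L) = 210.
Then 20 − 2L = 14, giving L = 3.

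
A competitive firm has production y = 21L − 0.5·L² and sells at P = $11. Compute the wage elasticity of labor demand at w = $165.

ε = -2.5

From P·MP_L = w with MP_L = 21 − L, labor demand is L(w) = 21 − w/11.
dL/dw = −1/(11) = -1/11.
At w = 165, L = 6, so ε = (dL/dw)·(w/L) = (-1/11)·(165/6) = -2.5.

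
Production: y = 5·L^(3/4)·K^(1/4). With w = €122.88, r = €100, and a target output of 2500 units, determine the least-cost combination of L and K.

L* = 625, K* = 256

Cost minimization requires the marginal rate of technical substitution to equal the input-price ratio: MP_L/MP_K = w/r.
Here MP_L/MP_K = (3/4)·(K/L)/(1/4) = 3·(K/L). Setting this equal to 122.88/100 = 1.2288 gives K = 0.4096L.
Substituting into y = 2500: 5·L^(3/4)·(0.4096L)^(1/4) = 2500.
Solving, L = 625 and K = 256.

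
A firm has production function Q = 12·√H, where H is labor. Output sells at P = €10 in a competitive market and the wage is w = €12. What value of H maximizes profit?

H* = 25

MP_H = (1/2)·12·H^(-1/2) = 6·H^(-1/2).
Profit maximization for a price taker requires P·MP_H = w: 10·6·H^(-1/2) = 12.
So H^(-1/2) = 0.2, which gives H = 25.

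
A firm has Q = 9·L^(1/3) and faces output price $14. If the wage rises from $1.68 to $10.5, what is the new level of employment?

L* = 8

From P·MP_L = w with MP_L = 3·L^(-2/3), the labor demand is L(w) = (42/w)^(3/2).
At w = 1.68: L = 125. At w = 10.5: L = 8.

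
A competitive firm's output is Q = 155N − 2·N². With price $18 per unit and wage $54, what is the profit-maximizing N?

N* = 38

The marginal product of N is MP_N = 155 − 4N.
A price-taking firm hires until the value of the marginal product equals the wage: P·MP_N = w, so 18·(155 − 4N) = 54.
Then 155 − 4N = 3, giving N = 38.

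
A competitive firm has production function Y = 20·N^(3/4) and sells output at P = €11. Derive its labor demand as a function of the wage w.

N(w) = (165/w)^(4)

MP_N = (3/4)·20·N^(-1/4) = 15·N^(-1/4).
Setting P·MP_N = w: 165·N^(-1/4) = w.
Solving for N: N^(-1/4) = w/165, so N = (165/w)^(4).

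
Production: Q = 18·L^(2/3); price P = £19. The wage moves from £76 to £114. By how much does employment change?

ΔL = -19

From P·MP_L = w with MP_L = 12·L^(-1/3), the labor demand is L(w) = (228/w)^(3).
At w = 76: L = 27. At w = 114: L = 8.
ΔL = 8 − 27 = -19.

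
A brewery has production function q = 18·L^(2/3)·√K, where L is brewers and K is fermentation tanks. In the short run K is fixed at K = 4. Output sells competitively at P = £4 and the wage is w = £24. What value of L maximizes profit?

L* = 64

With K = 4, MP_L = (2/3)·18·L^(-1/3)·4^(1/2) = 24·L^(-1/3).
Profit maximization for a price taker requires P·MP_L = w: 4·24·L^(-1/3) = 24.
So L^(-1/3) = 0.25, which gives L = 64.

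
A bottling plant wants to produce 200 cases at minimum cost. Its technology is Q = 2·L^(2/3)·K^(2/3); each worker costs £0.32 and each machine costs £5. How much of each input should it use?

L* = 125, K* = 8

Cost minimization requires the marginal rate of technical substitution to equal the input-price ratio: MP_L/MP_K = w/r.
Here MP_L/MP_K = (2/3)·(K/L)/(2/3) = (K/L). Setting this equal to 0.32/5 = 0.064 gives K = 0.064L.
Substituting into Q = 200: 2·L^(2/3)·(0.064L)^(2/3) = 200.
Solving, L = 125 and K = 8.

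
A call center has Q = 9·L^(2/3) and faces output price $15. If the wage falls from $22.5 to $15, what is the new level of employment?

L* = 216

From P·MP_L = w with MP_L = 6·L^(-1/3), the labor demand is L(w) = (90/w)^(3).
At w = 22.5: L = 64. At w = 15: L = 216.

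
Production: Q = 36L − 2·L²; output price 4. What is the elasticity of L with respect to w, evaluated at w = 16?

From P·MP_L = w with MP_L = 36 − 4L, labor demand is L(w) = (36 − w/4)/4.
dL/dw = −1/(16) = -0.0625.
At w = 16, L = 8, so ε = (dL/dw)·(w/L) = (-0.0625)·(16/8) = -0.125.

ε = -0.125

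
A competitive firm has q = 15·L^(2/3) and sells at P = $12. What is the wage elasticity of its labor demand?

ε = -3

MP_L = (2/3)·15·L^(-1/3), so P·MP_L = w gives 120·L^(-1/3) = w.
Solving, L(w) = (120/w)^(3). This is a constant-elasticity form: L ∝ w^(−3), so ε = −3.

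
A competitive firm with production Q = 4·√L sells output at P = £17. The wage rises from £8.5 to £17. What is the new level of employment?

L* = 4

From P·MP_L = w with MP_L = 2·L^(-1/2), the labor demand is L(w) = (34/w)^(2).
At w = 8.5: L = 16. At w = 17: L = 4.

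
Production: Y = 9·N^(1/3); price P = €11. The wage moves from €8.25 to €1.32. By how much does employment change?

ΔN = 117

From P·MP_N = w with MP_N = 3·N^(-2/3), the labor demand is N(w) = (33/w)^(3/2).
At w = 8.25: N = 8. At w = 1.32: N = 125.
ΔN = 125 − 8 = 117.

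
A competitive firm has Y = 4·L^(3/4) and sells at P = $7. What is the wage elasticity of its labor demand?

MP_L = (3/4)·4·L^(-1/4), so P·MP_L = w gives 21·L^(-1/4) = w.
Solving, L(w) = (21/w)^(4). This is a constant-elasticity form: L ∝ w^(−4), so ε = −4.

ε = -4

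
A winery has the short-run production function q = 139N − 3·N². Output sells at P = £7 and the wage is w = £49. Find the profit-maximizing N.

The marginal product of N is MP_N = 139 − 6N.
A price-taking firm hires until the value of the marginal product equals the wage: P·MP_N = w, so 7·(139 − 6N) = 49.
Then 139 − 6N = 7, giving N = 22.

N* = 22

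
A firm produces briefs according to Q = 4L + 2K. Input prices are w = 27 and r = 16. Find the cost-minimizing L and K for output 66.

L* = 16.5, K* = 0

The inputs are perfect substitutes, so the firm uses whichever has the lower cost per unit of output.
Cost per unit of output via L is w/4 = 6.75; via K it is r/2 = 8. L is cheaper.
Producing Q = 66 with L alone: L = 16.5, K = 0.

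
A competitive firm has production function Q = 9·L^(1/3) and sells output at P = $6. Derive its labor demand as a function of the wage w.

MP_L = (1/3)·9·L^(-2/3) = 3·L^(-2/3).
Setting P·MP_L = w: 18·L^(-2/3) = w.
Solving for L: L^(-2/3) = w/18, so L = (18/w)^(3/2).

L(w) = (18/w)^(3/2)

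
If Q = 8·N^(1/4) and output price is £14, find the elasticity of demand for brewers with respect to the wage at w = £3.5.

ε = -4/3

MP_N = (1/4)·8·N^(-3/4), so P·MP_N = w gives 28·N^(-3/4) = w.
Solving, N(w) = (28/w)^(4/3). This is a constant-elasticity form: N ∝ w^(−4/3), so ε = −4/3.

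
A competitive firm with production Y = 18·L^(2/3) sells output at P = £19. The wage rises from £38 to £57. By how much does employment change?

From P·MP_L = w with MP_L = 12·L^(-1/3), the labor demand is L(w) = (228/w)^(3).
At w = 38: L = 216. At w = 57: L = 64.
ΔL = 64 − 216 = -152.

ΔL = -152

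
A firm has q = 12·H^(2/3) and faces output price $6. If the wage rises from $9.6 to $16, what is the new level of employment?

H* = 27

From P·MP_H = w with MP_H = 8·H^(-1/3), the labor demand is H(w) = (48/w)^(3).
At w = 9.6: H = 125. At w = 16: H = 27.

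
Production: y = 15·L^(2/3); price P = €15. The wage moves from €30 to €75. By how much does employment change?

ΔL = -117

From P·MP_L = w with MP_L = 10·L^(-1/3), the labor demand is L(w) = (150/w)^(3).
At w = 30: L = 125. At w = 75: L = 8.
ΔL = 8 − 125 = -117.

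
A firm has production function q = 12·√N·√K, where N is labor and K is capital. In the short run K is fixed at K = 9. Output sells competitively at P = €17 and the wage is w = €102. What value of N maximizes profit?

With K = 9, MP_N = (1/2)·12·N^(-1/2)·9^(1/2) = 18·N^(-1/2).
Profit maximization for a price taker requires P·MP_N = w: 17·18·N^(-1/2) = 102.
So N^(-1/2) = 1/3, which gives N = 9.

N* = 9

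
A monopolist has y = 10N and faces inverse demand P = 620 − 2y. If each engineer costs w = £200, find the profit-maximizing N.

Marginal revenue from the inverse demand is MR = 620 − 4y.
The marginal product is MP_N = 10.
A monopolist hires until marginal revenue product equals the wage: MR·MP_N = w.
(620 − 40N)·10 = 200, so N = 15.

N* = 15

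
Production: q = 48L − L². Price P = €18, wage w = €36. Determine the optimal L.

The marginal product of L is MP_L = 48 − 2L.
A price-taking firm hires until the value of the marginal product equals the wage: P·MP_L = w, so 18·(48 − 2L) = 36.
Then 48 − 2L = 2, giving L = 23.

L* = 23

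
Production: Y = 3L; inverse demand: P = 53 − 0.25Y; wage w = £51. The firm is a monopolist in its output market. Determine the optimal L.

L* = 24

Marginal revenue from the inverse demand is MR = 53 − 0.5Y.
The marginal product is MP_L = 3.
A monopolist hires until marginal revenue product equals the wage: MR·MP_L = w.
(53 − 1.5L)·3 = 51, so L = 24.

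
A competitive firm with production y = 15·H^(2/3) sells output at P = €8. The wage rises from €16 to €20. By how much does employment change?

From P·MP_H = w with MP_H = 10·H^(-1/3), the labor demand is H(w) = (80/w)^(3).
At w = 16: H = 125. At w = 20: H = 64.
ΔH = 64 − 125 = -61.

ΔH = -61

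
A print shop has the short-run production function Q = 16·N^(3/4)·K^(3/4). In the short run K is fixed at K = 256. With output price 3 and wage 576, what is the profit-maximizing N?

With K = 256, MP_N = (3/4)·16·N^(-1/4)·256^(3/4) = 768·N^(-1/4).
Profit maximization for a price taker requires P·MP_N = w: 3·768·N^(-1/4) = 576.
So N^(-1/4) = 0.25, which gives N = 256.

N* = 256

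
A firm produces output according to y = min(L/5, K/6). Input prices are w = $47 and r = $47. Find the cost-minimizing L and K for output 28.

L* = 140, K* = 168

With a fixed-proportions technology, the cost-minimizing bundle uses no slack in either input: L/5 = K/6 = y.
So L = 5·28 = 140 and K = 6·28 = 168.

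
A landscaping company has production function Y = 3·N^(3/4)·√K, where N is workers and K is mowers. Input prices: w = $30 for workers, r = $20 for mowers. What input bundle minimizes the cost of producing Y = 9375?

N* = 625, K* = 625

Cost minimization requires the marginal rate of technical substitution to equal the input-price ratio: MP_N/MP_K = w/r.
Here MP_N/MP_K = (3/4)·(K/N)/(1/2) = 1.5·(K/N). Setting this equal to 30/20 = 1.5 gives K = N.
Substituting into Y = 9375: 3·N^(3/4)·(N)^(1/2) = 9375.
Solving, N = 625 and K = 625.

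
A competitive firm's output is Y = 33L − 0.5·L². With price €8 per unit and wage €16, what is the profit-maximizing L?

L* = 31

The marginal product of L is MP_L = 33 − L.
A price-taking firm hires until the value of the marginal product equals the wage: P·MP_L = w, so 8·(33 − L) = 16.
Then 33 − L = 2, giving L = 31.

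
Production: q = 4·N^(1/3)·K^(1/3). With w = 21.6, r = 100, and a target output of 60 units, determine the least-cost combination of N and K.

N* = 125, K* = 27

Cost minimization requires the marginal rate of technical substitution to equal the input-price ratio: MP_N/MP_K = w/r.
Here MP_N/MP_K = (1/3)·(K/N)/(1/3) = (K/N). Setting this equal to 21.6/100 = 0.216 gives K = 0.216N.
Substituting into q = 60: 4·N^(1/3)·(0.216N)^(1/3) = 60.
Solving, N = 125 and K = 27.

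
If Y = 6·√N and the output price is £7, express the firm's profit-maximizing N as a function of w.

N(w) = 441/w²

MP_N = (1/2)·6·N^(-1/2) = 3·N^(-1/2).
Setting P·MP_N = w: 21·N^(-1/2) = w.
Solving for N: N^(-1/2) = w/21, so N = (21/w)^(2).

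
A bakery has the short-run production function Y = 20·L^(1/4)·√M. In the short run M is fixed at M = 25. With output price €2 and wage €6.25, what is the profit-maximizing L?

L* = 16

With M = 25, MP_L = (1/4)·20·L^(-3/4)·25^(1/2) = 25·L^(-3/4).
Profit maximization for a price taker requires P·MP_L = w: 2·25·L^(-3/4) = 6.25.
So L^(-3/4) = 0.125, which gives L = 16.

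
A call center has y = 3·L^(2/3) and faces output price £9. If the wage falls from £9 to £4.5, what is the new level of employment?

L* = 64

From P·MP_L = w with MP_L = 2·L^(-1/3), the labor demand is L(w) = (18/w)^(3).
At w = 9: L = 8. At w = 4.5: L = 64.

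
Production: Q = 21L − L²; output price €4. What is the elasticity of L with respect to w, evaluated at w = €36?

From P·MP_L = w with MP_L = 21 − 2L, labor demand is L(w) = (21 − w/4)/2.
dL/dw = −1/(8) = -0.125.
At w = 36, L = 6, so ε = (dL/dw)·(w/L) = (-0.125)·(36/6) = -0.75.

ε = -0.75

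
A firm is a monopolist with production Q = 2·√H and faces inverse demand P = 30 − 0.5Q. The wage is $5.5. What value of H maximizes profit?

Marginal revenue from the inverse demand is MR = 30 − Q.
The marginal product is MP_H = H^(-1/2).
A monopolist hires until marginal revenue product equals the wage: MR·MP_H = w.
At H, Q = 2·√H. Substituting and solving: (30 − 2·√H)·H^(-1/2) = 5.5 gives H = 16.

H* = 16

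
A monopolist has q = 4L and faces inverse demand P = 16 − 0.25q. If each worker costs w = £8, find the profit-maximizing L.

L* = 7

Marginal revenue from the inverse demand is MR = 16 − 0.5q.
The marginal product is MP_L = 4.
A monopolist hires until marginal revenue product equals the wage: MR·MP_L = w.
(16 − 2L)·4 = 8, so L = 7.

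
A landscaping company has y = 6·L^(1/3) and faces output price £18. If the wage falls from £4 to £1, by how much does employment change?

ΔL = 189

From P·MP_L = w with MP_L = 2·L^(-2/3), the labor demand is L(w) = (36/w)^(3/2).
At w = 4: L = 27. At w = 1: L = 216.
ΔL = 216 − 27 = 189.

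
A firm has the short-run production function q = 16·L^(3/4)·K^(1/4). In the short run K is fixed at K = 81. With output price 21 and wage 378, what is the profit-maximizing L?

With K = 81, MP_L = (3/4)·16·L^(-1/4)·81^(1/4) = 36·L^(-1/4).
Profit maximization for a price taker requires P·MP_L = w: 21·36·L^(-1/4) = 378.
So L^(-1/4) = 0.5, which gives L = 16.

L* = 16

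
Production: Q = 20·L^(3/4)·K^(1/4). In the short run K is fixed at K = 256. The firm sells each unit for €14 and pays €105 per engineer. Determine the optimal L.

L* = 4096

With K = 256, MP_L = (3/4)·20·L^(-1/4)·256^(1/4) = 60·L^(-1/4).
Profit maximization for a price taker requires P·MP_L = w: 14·60·L^(-1/4) = 105.
So L^(-1/4) = 0.125, which gives L = 4096.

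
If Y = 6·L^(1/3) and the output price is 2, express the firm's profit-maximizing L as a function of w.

MP_L = (1/3)·6·L^(-2/3) = 2·L^(-2/3).
Setting P·MP_L = w: 4·L^(-2/3) = w.
Solving for L: L^(-2/3) = w/4, so L = (4/w)^(3/2).

L(w) = (4/w)^(3/2)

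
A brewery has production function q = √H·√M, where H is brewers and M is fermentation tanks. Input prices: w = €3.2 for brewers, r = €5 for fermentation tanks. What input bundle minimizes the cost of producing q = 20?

Cost minimization requires the marginal rate of technical substitution to equal the input-price ratio: MP_H/MP_M = w/r.
Here MP_H/MP_M = (1/2)·(M/H)/(1/2) = (M/H). Setting this equal to 3.2/5 = 0.64 gives M = 0.64H.
Substituting into q = 20: H^(1/2)·(0.64H)^(1/2) = 20.
Solving, H = 25 and M = 16.

H* = 25, M* = 16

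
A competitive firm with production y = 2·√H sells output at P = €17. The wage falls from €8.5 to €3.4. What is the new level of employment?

From P·MP_H = w with MP_H = H^(-1/2), the labor demand is H(w) = (17/w)^(2).
At w = 8.5: H = 4. At w = 3.4: H = 25.

H* = 25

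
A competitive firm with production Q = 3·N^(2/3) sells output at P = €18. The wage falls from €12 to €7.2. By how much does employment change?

From P·MP_N = w with MP_N = 2·N^(-1/3), the labor demand is N(w) = (36/w)^(3).
At w = 12: N = 27. At w = 7.2: N = 125.
ΔN = 125 − 27 = 98.

ΔN = 98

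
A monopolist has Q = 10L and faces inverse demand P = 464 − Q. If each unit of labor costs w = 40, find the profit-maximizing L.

L* = 23

Marginal revenue from the inverse demand is MR = 464 − 2Q.
The marginal product is MP_L = 10.
A monopolist hires until marginal revenue product equals the wage: MR·MP_L = w.
(464 − 20L)·10 = 40, so L = 23.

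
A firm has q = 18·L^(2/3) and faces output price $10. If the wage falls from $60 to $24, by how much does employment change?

From P·MP_L = w with MP_L = 12·L^(-1/3), the labor demand is L(w) = (120/w)^(3).
At w = 60: L = 8. At w = 24: L = 125.
ΔL = 125 − 8 = 117.

ΔL = 117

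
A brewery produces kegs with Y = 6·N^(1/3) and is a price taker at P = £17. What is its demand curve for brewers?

MP_N = (1/3)·6·N^(-2/3) = 2·N^(-2/3).
Setting P·MP_N = w: 34·N^(-2/3) = w.
Solving for N: N^(-2/3) = w/34, so N = (34/w)^(3/2).

N(w) = (34/w)^(3/2)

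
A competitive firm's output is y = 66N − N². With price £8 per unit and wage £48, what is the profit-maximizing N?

N* = 30

The marginal product of N is MP_N = 66 − 2N.
A price-taking firm hires until the value of the marginal product equals the wage: P·MP_N = w, so 8·(66 − 2N) = 48.
Then 66 − 2N = 6, giving N = 30.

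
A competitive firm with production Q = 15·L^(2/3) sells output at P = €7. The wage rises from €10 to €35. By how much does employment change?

ΔL = -335

From P·MP_L = w with MP_L = 10·L^(-1/3), the labor demand is L(w) = (70/w)^(3).
At w = 10: L = 343. At w = 35: L = 8.
ΔL = 8 − 343 = -335.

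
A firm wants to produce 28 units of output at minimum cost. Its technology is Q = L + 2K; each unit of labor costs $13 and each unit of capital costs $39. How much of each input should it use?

L* = 28, K* = 0

The inputs are perfect substitutes, so the firm uses whichever has the lower cost per unit of output.
Cost per unit of output via L is 13; via K it is 19.5. L is cheaper.
Producing Q = 28 with L alone: L = 28, K = 0.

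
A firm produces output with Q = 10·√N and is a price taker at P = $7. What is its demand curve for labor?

N(w) = 1225/w²

MP_N = (1/2)·10·N^(-1/2) = 5·N^(-1/2).
Setting P·MP_N = w: 35·N^(-1/2) = w.
Solving for N: N^(-1/2) = w/35, so N = (35/w)^(2).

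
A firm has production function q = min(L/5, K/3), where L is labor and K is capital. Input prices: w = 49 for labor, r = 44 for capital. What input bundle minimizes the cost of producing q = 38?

With a fixed-proportions technology, the cost-minimizing bundle uses no slack in either input: L/5 = K/3 = q.
So L = 5·38 = 190 and K = 3·38 = 114.

L* = 190, K* = 114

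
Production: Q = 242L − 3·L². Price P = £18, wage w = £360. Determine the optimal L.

The marginal product of L is MP_L = 242 − 6L.
A price-taking firm hires until the value of the marginal product equals the wage: P·MP_L = w, so 18·(242 − 6L) = 360.
Then 242 − 6L = 20, giving L = 37.

L* = 37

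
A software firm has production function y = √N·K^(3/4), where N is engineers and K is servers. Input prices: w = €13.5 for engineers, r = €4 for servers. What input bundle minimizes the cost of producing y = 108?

Cost minimization requires the marginal rate of technical substitution to equal the input-price ratio: MP_N/MP_K = w/r.
Here MP_N/MP_K = (1/2)·(K/N)/(3/4) = (2/3)·(K/N). Setting this equal to 13.5/4 = 3.375 gives K = 5.0625N.
Substituting into y = 108: N^(1/2)·(5.0625N)^(3/4) = 108.
Solving, N = 16 and K = 81.

N* = 16, K* = 81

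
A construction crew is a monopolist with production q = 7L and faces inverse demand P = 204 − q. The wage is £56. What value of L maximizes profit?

L* = 14

Marginal revenue from the inverse demand is MR = 204 − 2q.
The marginal product is MP_L = 7.
A monopolist hires until marginal revenue product equals the wage: MR·MP_L = w.
(204 − 14L)·7 = 56, so L = 14.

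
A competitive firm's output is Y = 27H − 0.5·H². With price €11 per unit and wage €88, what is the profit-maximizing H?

H* = 19

The marginal product of H is MP_H = 27 − H.
A price-taking firm hires until the value of the marginal product equals the wage: P·MP_H = w, so 11·(27 − H) = 88.
Then 27 − H = 8, giving H = 19.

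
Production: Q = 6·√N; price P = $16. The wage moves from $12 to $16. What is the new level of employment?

N* = 9

From P·MP_N = w with MP_N = 3·N^(-1/2), the labor demand is N(w) = (48/w)^(2).
At w = 12: N = 16. At w = 16: N = 9.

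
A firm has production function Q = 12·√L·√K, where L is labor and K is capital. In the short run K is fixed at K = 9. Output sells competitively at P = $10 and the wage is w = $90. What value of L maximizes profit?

L* = 4

With K = 9, MP_L = (1/2)·12·L^(-1/2)·9^(1/2) = 18·L^(-1/2).
Profit maximization for a price taker requires P·MP_L = w: 10·18·L^(-1/2) = 90.
So L^(-1/2) = 0.5, which gives L = 4.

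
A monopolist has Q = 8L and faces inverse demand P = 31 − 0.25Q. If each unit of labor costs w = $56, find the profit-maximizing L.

Marginal revenue from the inverse demand is MR = 31 − 0.5Q.
The marginal product is MP_L = 8.
A monopolist hires until marginal revenue product equals the wage: MR·MP_L = w.
(31 − 4L)·8 = 56, so L = 6.

L* = 6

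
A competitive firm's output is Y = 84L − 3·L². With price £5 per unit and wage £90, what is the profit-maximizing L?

The marginal product of L is MP_L = 84 − 6L.
A price-taking firm hires until the value of the marginal product equals the wage: P·MP_L = w, so 5·(84 − 6L) = 90.
Then 84 − 6L = 18, giving L = 11.

L* = 11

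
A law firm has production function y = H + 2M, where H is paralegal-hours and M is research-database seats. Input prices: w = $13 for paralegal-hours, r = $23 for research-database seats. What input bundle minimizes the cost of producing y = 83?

H* = 0, M* = 41.5

The inputs are perfect substitutes, so the firm uses whichever has the lower cost per unit of output.
Cost per unit of output via H is 13; via M it is 11.5. M is cheaper.
Producing y = 83 with M alone: H = 0, M = 41.5.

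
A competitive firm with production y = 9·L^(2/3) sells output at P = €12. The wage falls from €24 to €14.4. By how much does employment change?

ΔL = 98

From P·MP_L = w with MP_L = 6·L^(-1/3), the labor demand is L(w) = (72/w)^(3).
At w = 24: L = 27. At w = 14.4: L = 125.
ΔL = 125 − 27 = 98.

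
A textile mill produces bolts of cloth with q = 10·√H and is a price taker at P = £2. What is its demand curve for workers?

MP_H = (1/2)·10·H^(-1/2) = 5·H^(-1/2).
Setting P·MP_H = w: 10·H^(-1/2) = w.
Solving for H: H^(-1/2) = w/10, so H = (10/w)^(2).

H(w) = 100/w²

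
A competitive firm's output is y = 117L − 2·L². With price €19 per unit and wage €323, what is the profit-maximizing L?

L* = 25

The marginal product of L is MP_L = 117 − 4L.
A price-taking firm hires until the value of the marginal product equals the wage: P·MP_L = w, so 19·(117 − 4L) = 323.
Then 117 − 4L = 17, giving L = 25.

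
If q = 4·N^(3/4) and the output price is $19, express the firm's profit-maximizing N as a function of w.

MP_N = (3/4)·4·N^(-1/4) = 3·N^(-1/4).
Setting P·MP_N = w: 57·N^(-1/4) = w.
Solving for N: N^(-1/4) = w/57, so N = (57/w)^(4).

N(w) = (57/w)^(4)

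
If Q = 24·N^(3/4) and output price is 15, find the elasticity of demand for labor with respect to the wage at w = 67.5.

ε = -4

MP_N = (3/4)·24·N^(-1/4), so P·MP_N = w gives 270·N^(-1/4) = w.
Solving, N(w) = (270/w)^(4). This is a constant-elasticity form: N ∝ w^(−4), so ε = −4.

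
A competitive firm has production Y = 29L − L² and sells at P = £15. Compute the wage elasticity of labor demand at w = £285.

ε = -1.9

From P·MP_L = w with MP_L = 29 − 2L, labor demand is L(w) = (29 − w/15)/2.
dL/dw = −1/(30) = -1/30.
At w = 285, L = 5, so ε = (dL/dw)·(w/L) = (-1/30)·(285/5) = -1.9.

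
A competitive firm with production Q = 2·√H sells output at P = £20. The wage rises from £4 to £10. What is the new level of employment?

H* = 4

From P·MP_H = w with MP_H = H^(-1/2), the labor demand is H(w) = (20/w)^(2).
At w = 4: H = 25. At w = 10: H = 4.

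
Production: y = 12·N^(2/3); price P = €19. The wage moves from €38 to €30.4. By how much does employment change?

From P·MP_N = w with MP_N = 8·N^(-1/3), the labor demand is N(w) = (152/w)^(3).
At w = 38: N = 64. At w = 30.4: N = 125.
ΔN = 125 − 64 = 61.

ΔN = 61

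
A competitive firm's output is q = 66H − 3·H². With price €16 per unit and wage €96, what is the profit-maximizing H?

The marginal product of H is MP_H = 66 − 6H.
A price-taking firm hires until the value of the marginal product equals the wage: P·MP_H = w, so 16·(66 − 6H) = 96.
Then 66 − 6H = 6, giving H = 10.

H* = 10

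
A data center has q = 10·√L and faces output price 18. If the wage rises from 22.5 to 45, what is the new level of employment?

L* = 4

From P·MP_L = w with MP_L = 5·L^(-1/2), the labor demand is L(w) = (90/w)^(2).
At w = 22.5: L = 16. At w = 45: L = 4.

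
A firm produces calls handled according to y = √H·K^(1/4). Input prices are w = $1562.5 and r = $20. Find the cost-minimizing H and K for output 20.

Cost minimization requires the marginal rate of technical substitution to equal the input-price ratio: MP_H/MP_K = w/r.
Here MP_H/MP_K = (1/2)·(K/H)/(1/4) = 2·(K/H). Setting this equal to 1562.5/20 = 78.125 gives K = 39.0625H.
Substituting into y = 20: H^(1/2)·(39.0625H)^(1/4) = 20.
Solving, H = 16 and K = 625.

H* = 16, K* = 625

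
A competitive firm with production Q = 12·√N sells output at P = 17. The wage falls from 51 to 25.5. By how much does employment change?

ΔN = 12

From P·MP_N = w with MP_N = 6·N^(-1/2), the labor demand is N(w) = (102/w)^(2).
At w = 51: N = 4. At w = 25.5: N = 16.
ΔN = 16 − 4 = 12.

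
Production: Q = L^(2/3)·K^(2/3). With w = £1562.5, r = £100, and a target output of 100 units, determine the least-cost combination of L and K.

Cost minimization requires the marginal rate of technical substitution to equal the input-price ratio: MP_L/MP_K = w/r.
Here MP_L/MP_K = (2/3)·(K/L)/(2/3) = (K/L). Setting this equal to 1562.5/100 = 15.625 gives K = 15.625L.
Substituting into Q = 100: L^(2/3)·(15.625L)^(2/3) = 100.
Solving, L = 8 and K = 125.

L* = 8, K* = 125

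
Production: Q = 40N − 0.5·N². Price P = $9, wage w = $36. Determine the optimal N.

N* = 36

The marginal product of N is MP_N = 40 − N.
A price-taking firm hires until the value of the marginal product equals the wage: P·MP_N = w, so 9·(40 − N) = 36.
Then 40 − N = 4, giving N = 36.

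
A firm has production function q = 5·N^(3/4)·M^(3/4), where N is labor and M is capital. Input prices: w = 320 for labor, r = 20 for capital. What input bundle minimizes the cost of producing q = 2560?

Cost minimization requires the marginal rate of technical substitution to equal the input-price ratio: MP_N/MP_M = w/r.
Here MP_N/MP_M = (3/4)·(M/N)/(3/4) = (M/N). Setting this equal to 320/20 = 16 gives M = 16N.
Substituting into q = 2560: 5·N^(3/4)·(16N)^(3/4) = 2560.
Solving, N = 16 and M = 256.

N* = 16, M* = 256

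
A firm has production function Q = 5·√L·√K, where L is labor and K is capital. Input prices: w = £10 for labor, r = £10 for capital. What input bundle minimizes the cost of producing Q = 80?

L* = 16, K* = 16

Cost minimization requires the marginal rate of technical substitution to equal the input-price ratio: MP_L/MP_K = w/r.
Here MP_L/MP_K = (1/2)·(K/L)/(1/2) = (K/L). Setting this equal to 10/10 = 1 gives K = L.
Substituting into Q = 80: 5·L^(1/2)·(L)^(1/2) = 80.
Solving, L = 16 and K = 16.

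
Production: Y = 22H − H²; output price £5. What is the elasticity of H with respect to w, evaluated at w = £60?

ε = -1.2

From P·MP_H = w with MP_H = 22 − 2H, labor demand is H(w) = (22 − w/5)/2.
dH/dw = −1/(10) = -0.1.
At w = 60, H = 5, so ε = (dH/dw)·(w/H) = (-0.1)·(60/5) = -1.2.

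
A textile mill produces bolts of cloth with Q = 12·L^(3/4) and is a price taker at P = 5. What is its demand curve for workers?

L(w) = 4100625/w^(4)

MP_L = (3/4)·12·L^(-1/4) = 9·L^(-1/4).
Setting P·MP_L = w: 45·L^(-1/4) = w.
Solving for L: L^(-1/4) = w/45, so L = (45/w)^(4).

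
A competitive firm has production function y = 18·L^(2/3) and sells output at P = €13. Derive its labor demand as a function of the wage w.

L(w) = 3796416/w³

MP_L = (2/3)·18·L^(-1/3) = 12·L^(-1/3).
Setting P·MP_L = w: 156·L^(-1/3) = w.
Solving for L: L^(-1/3) = w/156, so L = (156/w)^(3).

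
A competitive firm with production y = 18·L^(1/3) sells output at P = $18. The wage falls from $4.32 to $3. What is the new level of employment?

L* = 216

From P·MP_L = w with MP_L = 6·L^(-2/3), the labor demand is L(w) = (108/w)^(3/2).
At w = 4.32: L = 125. At w = 3: L = 216.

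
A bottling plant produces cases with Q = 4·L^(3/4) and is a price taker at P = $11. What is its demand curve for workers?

L(w) = 1185921/w^(4)

MP_L = (3/4)·4·L^(-1/4) = 3·L^(-1/4).
Setting P·MP_L = w: 33·L^(-1/4) = w.
Solving for L: L^(-1/4) = w/33, so L = (33/w)^(4).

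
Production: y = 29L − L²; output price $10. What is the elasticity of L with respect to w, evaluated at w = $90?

ε = -0.45

From P·MP_L = w with MP_L = 29 − 2L, labor demand is L(w) = (29 − w/10)/2.
dL/dw = −1/(20) = -0.05.
At w = 90, L = 10, so ε = (dL/dw)·(w/L) = (-0.05)·(90/10) = -0.45.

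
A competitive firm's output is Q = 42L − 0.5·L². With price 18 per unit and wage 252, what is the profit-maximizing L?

L* = 28

The marginal product of L is MP_L = 42 − L.
A price-taking firm hires until the value of the marginal product equals the wage: P·MP_L = w, so 18·(42 − L) = 252.
Then 42 − L = 14, giving L = 28.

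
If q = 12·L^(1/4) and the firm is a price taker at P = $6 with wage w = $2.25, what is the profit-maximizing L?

L* = 16

MP_L = (1/4)·12·L^(-3/4) = 3·L^(-3/4).
Profit maximization for a price taker requires P·MP_L = w: 6·3·L^(-3/4) = 2.25.
So L^(-3/4) = 0.125, which gives L = 16.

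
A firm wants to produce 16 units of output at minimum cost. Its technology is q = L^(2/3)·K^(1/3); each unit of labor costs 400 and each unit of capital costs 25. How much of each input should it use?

L* = 8, K* = 64

Cost minimization requires the marginal rate of technical substitution to equal the input-price ratio: MP_L/MP_K = w/r.
Here MP_L/MP_K = (2/3)·(K/L)/(1/3) = 2·(K/L). Setting this equal to 400/25 = 16 gives K = 8L.
Substituting into q = 16: L^(2/3)·(8L)^(1/3) = 16.
Solving, L = 8 and K = 64.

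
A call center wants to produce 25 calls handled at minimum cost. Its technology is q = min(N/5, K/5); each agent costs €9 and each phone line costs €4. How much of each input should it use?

With a fixed-proportions technology, the cost-minimizing bundle uses no slack in either input: N/5 = K/5 = q.
So N = 5·25 = 125 and K = 5·25 = 125.

N* = 125, K* = 125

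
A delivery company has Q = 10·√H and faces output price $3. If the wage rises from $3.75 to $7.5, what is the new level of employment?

H* = 4

From P·MP_H = w with MP_H = 5·H^(-1/2), the labor demand is H(w) = (15/w)^(2).
At w = 3.75: H = 16. At w = 7.5: H = 4.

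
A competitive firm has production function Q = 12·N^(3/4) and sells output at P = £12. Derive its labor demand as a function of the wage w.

MP_N = (3/4)·12·N^(-1/4) = 9·N^(-1/4).
Setting P·MP_N = w: 108·N^(-1/4) = w.
Solving for N: N^(-1/4) = w/108, so N = (108/w)^(4).

N(w) = (108/w)^(4)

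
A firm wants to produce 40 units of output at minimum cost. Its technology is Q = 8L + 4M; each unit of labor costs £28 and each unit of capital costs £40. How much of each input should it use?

The inputs are perfect substitutes, so the firm uses whichever has the lower cost per unit of output.
Cost per unit of output via L is w/8 = 3.5; via M it is r/4 = 10. L is cheaper.
Producing Q = 40 with L alone: L = 5, M = 0.

L* = 5, M* = 0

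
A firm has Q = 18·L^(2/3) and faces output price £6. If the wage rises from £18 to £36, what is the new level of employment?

From P·MP_L = w with MP_L = 12·L^(-1/3), the labor demand is L(w) = (72/w)^(3).
At w = 18: L = 64. At w = 36: L = 8.

L* = 8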